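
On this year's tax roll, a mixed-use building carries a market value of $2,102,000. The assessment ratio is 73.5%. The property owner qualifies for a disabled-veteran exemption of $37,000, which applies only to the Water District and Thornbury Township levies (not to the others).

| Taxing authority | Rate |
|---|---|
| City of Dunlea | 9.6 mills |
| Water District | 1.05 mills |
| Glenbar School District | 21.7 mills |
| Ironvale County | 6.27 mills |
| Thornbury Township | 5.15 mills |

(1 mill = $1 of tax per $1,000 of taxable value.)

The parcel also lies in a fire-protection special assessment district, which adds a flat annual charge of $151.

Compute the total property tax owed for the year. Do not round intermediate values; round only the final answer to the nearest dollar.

$67,545

Assessed value = $2,102,000 × 0.735 = $1,544,970
City of Dunlea: $1,544,970 × 0.0096 = $14,831.712
Water District: ($1,544,970 − $37,000) × 0.00105 = $1,507,970 × 0.00105 = $1,583.3685
Glenbar School District: $1,544,970 × 0.0217 = $33,525.849
Ironvale County: $1,544,970 × 0.00627 = $9,686.9619
Thornbury Township: ($1,544,970 − $37,000) × 0.00515 = $1,507,970 × 0.00515 = $7,766.0455
Levies subtotal = $67,393.9369
Total = $67,393.9369 + $151 = $67,544.9369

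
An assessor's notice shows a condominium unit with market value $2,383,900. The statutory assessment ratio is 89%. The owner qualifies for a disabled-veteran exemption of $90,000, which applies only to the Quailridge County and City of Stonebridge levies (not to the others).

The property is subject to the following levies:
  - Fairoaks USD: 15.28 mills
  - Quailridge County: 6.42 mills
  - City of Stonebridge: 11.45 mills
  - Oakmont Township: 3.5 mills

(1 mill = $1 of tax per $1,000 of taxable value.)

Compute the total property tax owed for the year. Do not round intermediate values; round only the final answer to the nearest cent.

Assessed value = $2,383,900 × 0.89 = $2,121,671
Fairoaks USD: $2,121,671 × 0.01528 = $32,419.13288
Quailridge County: ($2,121,671 − $90,000) × 0.00642 = $2,031,671 × 0.00642 = $13,043.32782
City of Stonebridge: ($2,121,671 − $90,000) × 0.01145 = $2,031,671 × 0.01145 = $23,262.63295
Oakmont Township: $2,121,671 × 0.0035 = $7,425.8485
Total = $76,150.94215

$76,150.94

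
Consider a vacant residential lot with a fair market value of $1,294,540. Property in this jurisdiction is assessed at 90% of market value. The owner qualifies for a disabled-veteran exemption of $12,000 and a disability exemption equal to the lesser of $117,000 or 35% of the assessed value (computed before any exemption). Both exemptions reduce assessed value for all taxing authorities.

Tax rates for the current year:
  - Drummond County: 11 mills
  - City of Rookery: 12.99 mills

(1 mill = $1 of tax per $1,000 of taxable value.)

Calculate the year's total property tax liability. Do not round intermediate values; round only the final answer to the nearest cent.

$24,855.70

Assessed value = $1,294,540 × 0.9 = $1,165,086
Disability exemption = min($117,000, 35% × $1,165,086) = min($117,000, $407,780.1) = $117,000 (dollar cap binds)
Taxable value = $1,165,086 − $12,000 − $117,000 = $1,036,086
Drummond County: $1,036,086 × 0.011 = $11,396.946
City of Rookery: $1,036,086 × 0.01299 = $13,458.75714
Total = $24,855.70314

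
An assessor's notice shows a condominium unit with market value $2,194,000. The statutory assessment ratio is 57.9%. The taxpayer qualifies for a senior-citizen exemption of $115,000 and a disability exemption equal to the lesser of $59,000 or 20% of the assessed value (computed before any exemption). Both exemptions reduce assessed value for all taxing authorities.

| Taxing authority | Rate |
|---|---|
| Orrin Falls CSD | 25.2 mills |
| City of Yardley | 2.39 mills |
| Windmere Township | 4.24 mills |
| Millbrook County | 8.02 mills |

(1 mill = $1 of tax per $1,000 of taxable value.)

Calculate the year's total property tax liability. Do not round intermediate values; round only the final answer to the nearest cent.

$43,688.59

Assessed value = $2,194,000 × 0.579 = $1,270,326
Disability exemption = min($59,000, 20% × $1,270,326) = min($59,000, $254,065.2) = $59,000 (dollar cap binds)
Taxable value = $1,270,326 − $115,000 − $59,000 = $1,096,326
Orrin Falls CSD: $1,096,326 × 0.0252 = $27,627.4152
City of Yardley: $1,096,326 × 0.00239 = $2,620.21914
Windmere Township: $1,096,326 × 0.00424 = $4,648.42224
Millbrook County: $1,096,326 × 0.00802 = $8,792.53452
Total = $43,688.5911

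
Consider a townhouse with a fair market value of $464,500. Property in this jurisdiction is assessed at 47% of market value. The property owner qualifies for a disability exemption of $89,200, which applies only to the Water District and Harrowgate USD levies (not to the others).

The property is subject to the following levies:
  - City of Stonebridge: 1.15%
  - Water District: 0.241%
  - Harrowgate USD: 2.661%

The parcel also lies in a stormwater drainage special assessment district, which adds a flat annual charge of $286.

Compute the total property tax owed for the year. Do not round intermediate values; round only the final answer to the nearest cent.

Assessed value = $464,500 × 0.47 = $218,315
City of Stonebridge: $218,315 × 0.0115 = $2,510.6225
Water District: ($218,315 − $89,200) × 0.00241 = $129,115 × 0.00241 = $311.16715
Harrowgate USD: ($218,315 − $89,200) × 0.02661 = $129,115 × 0.02661 = $3,435.75015
Levies subtotal = $6,257.5398
Total = $6,257.5398 + $286 = $6,543.5398

$6,543.54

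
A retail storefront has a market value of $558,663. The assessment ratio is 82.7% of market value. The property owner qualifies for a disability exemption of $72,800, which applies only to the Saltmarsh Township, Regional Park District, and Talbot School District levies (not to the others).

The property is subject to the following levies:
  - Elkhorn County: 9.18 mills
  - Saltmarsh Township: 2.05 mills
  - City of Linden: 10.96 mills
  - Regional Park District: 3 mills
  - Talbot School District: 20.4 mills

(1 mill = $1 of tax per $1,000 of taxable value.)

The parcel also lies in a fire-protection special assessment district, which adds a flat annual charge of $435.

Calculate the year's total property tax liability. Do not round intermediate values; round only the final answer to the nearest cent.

$19,645.47

Assessed value = $558,663 × 0.827 = $462,014.301
Elkhorn County: $462,014.301 × 0.00918 = $4,241.29128318
Saltmarsh Township: ($462,014.301 − $72,800) × 0.00205 = $389,214.301 × 0.00205 = $797.88931705
City of Linden: $462,014.301 × 0.01096 = $5,063.67673896
Regional Park District: ($462,014.301 − $72,800) × 0.003 = $389,214.301 × 0.003 = $1,167.642903
Talbot School District: ($462,014.301 − $72,800) × 0.0204 = $389,214.301 × 0.0204 = $7,939.9717404
Levies subtotal = $19,210.47198259
Total = $19,210.47198259 + $435 = $19,645.47198259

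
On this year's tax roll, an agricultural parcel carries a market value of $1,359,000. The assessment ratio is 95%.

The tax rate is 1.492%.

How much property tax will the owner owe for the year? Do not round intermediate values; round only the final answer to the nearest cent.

$19,262.47

Assessed value = $1,359,000 × 0.95 = $1,291,050
Tax = $1,291,050 × 0.01492 = $19,262.466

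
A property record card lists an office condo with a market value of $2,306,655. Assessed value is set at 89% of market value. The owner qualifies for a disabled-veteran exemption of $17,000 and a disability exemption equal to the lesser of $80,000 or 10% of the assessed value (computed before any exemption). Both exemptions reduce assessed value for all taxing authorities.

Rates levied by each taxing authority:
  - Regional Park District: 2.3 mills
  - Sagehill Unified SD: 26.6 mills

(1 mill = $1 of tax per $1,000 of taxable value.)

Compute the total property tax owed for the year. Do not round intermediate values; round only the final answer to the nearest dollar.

$56,526

Assessed value = $2,306,655 × 0.89 = $2,052,922.95
Disability exemption = min($80,000, 10% × $2,052,922.95) = min($80,000, $205,292.295) = $80,000 (dollar cap binds)
Taxable value = $2,052,922.95 − $17,000 − $80,000 = $1,955,922.95
Regional Park District: $1,955,922.95 × 0.0023 = $4,498.622785
Sagehill Unified SD: $1,955,922.95 × 0.0266 = $52,027.55047
Total = $56,526.173255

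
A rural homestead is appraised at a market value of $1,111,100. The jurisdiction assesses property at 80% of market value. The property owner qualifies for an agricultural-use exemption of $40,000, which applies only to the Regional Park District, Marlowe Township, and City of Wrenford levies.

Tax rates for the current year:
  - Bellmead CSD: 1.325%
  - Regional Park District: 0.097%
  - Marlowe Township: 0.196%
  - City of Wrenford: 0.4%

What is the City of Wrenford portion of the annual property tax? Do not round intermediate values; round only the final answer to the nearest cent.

Assessed value = $1,111,100 × 0.8 = $888,880
City of Wrenford taxable value = $888,880 − $40,000 = $848,880
City of Wrenford levy = $848,880 × 0.004 = $3,395.52

$3,395.52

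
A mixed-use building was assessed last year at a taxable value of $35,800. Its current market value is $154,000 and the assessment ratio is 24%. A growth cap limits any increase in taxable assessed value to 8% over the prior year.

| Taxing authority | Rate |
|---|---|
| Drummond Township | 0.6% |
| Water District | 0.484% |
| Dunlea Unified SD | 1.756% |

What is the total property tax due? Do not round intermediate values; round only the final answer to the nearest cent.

Uncapped assessed value = $154,000 × 0.24 = $36,960
Cap limit = $35,800 × 1.08 = $38,664
Taxable assessed value = min($36,960, $38,664) = $36,960 (cap does not bind)
Drummond Township: $36,960 × 0.006 = $221.76
Water District: $36,960 × 0.00484 = $178.8864
Dunlea Unified SD: $36,960 × 0.01756 = $649.0176
Total = $1,049.664

$1,049.66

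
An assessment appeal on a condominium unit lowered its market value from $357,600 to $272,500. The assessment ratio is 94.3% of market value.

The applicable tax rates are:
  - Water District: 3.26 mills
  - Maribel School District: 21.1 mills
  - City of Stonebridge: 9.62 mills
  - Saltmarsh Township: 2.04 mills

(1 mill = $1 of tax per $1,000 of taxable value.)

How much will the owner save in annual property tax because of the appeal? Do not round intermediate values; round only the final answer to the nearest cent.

Old assessed value = $357,600 × 0.943 = $337,216.8
New assessed value = $272,500 × 0.943 = $256,967.5
Combined rate = 0.00326 + 0.0211 + 0.00962 + 0.00204 = 0.03602
Old tax = $337,216.8 × 0.03602 = $12,146.549136
New tax = $256,967.5 × 0.03602 = $9,255.96935
Reduction = $12,146.549136 − $9,255.96935 = $2,890.579786

$2,890.58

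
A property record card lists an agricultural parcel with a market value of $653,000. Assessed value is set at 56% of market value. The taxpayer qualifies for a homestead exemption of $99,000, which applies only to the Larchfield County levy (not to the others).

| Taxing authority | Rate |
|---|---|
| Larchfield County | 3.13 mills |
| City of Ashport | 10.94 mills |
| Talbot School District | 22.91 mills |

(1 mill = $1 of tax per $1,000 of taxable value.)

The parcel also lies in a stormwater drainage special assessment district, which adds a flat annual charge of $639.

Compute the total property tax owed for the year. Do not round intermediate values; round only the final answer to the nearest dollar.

$13,852

Assessed value = $653,000 × 0.56 = $365,680
Larchfield County: ($365,680 − $99,000) × 0.00313 = $266,680 × 0.00313 = $834.7084
City of Ashport: $365,680 × 0.01094 = $4,000.5392
Talbot School District: $365,680 × 0.02291 = $8,377.7288
Levies subtotal = $13,212.9764
Total = $13,212.9764 + $639 = $13,851.9764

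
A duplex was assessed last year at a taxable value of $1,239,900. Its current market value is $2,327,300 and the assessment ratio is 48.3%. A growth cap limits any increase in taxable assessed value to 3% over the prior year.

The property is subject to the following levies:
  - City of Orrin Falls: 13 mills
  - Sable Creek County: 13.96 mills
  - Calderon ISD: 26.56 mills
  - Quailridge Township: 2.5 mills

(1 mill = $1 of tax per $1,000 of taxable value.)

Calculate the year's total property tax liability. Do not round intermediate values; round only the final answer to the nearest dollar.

$62,971

Uncapped assessed value = $2,327,300 × 0.483 = $1,124,085.9
Cap limit = $1,239,900 × 1.03 = $1,277,097
Taxable assessed value = min($1,124,085.9, $1,277,097) = $1,124,085.9 (cap does not bind)
City of Orrin Falls: $1,124,085.9 × 0.013 = $14,613.1167
Sable Creek County: $1,124,085.9 × 0.01396 = $15,692.239164
Calderon ISD: $1,124,085.9 × 0.02656 = $29,855.721504
Quailridge Township: $1,124,085.9 × 0.0025 = $2,810.21475
Total = $62,971.292118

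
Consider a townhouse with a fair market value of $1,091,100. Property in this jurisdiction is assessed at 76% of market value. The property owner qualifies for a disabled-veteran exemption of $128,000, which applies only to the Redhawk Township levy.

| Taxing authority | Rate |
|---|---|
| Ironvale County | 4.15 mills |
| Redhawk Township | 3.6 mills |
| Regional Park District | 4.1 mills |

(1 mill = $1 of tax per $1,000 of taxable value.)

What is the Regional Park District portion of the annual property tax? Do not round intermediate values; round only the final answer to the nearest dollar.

$3,400

Assessed value = $1,091,100 × 0.76 = $829,236
Regional Park District taxable value = $829,236 (exemption does not apply)
Regional Park District levy = $829,236 × 0.0041 = $3,399.8676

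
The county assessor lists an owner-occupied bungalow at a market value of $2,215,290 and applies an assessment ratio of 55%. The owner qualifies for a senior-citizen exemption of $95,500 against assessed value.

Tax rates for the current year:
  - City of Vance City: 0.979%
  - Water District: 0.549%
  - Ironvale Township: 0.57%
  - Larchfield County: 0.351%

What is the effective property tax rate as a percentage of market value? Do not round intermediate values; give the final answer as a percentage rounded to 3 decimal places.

1.241%

Assessed value = $2,215,290 × 0.55 = $1,218,409.5
Taxable value = $1,218,409.5 − $95,500 = $1,122,909.5
City of Vance City: $1,122,909.5 × 0.00979 = $10,993.284005
Water District: $1,122,909.5 × 0.00549 = $6,164.773155
Ironvale Township: $1,122,909.5 × 0.0057 = $6,400.58415
Larchfield County: $1,122,909.5 × 0.00351 = $3,941.412345
Total tax = $27,500.053655
Effective rate = $27,500.053655 ÷ $2,215,290 = 1.241% of market value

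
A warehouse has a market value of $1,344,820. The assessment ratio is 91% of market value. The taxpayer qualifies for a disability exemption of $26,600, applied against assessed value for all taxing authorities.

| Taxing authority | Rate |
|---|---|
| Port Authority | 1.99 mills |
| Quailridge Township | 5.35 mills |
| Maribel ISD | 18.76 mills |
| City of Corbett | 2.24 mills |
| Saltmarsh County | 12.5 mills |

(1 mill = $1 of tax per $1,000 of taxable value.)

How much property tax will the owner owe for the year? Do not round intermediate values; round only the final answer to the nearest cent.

Assessed value = $1,344,820 × 0.91 = $1,223,786.2
Taxable value = $1,223,786.2 − $26,600 = $1,197,186.2
Port Authority: $1,197,186.2 × 0.00199 = $2,382.400538
Quailridge Township: $1,197,186.2 × 0.00535 = $6,404.94617
Maribel ISD: $1,197,186.2 × 0.01876 = $22,459.213112
City of Corbett: $1,197,186.2 × 0.00224 = $2,681.697088
Saltmarsh County: $1,197,186.2 × 0.0125 = $14,964.8275
Total = $2,382.400538 + $6,404.94617 + $22,459.213112 + $2,681.697088 + $14,964.8275 = $48,893.084408

$48,893.08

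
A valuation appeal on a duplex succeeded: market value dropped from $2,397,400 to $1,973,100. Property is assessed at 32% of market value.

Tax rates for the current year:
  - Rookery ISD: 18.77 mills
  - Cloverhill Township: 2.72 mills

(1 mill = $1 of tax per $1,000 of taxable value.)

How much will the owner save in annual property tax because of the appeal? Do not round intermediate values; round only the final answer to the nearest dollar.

Old assessed value = $2,397,400 × 0.32 = $767,168
New assessed value = $1,973,100 × 0.32 = $631,392
Combined rate = 0.01877 + 0.00272 = 0.02149
Old tax = $767,168 × 0.02149 = $16,486.44032
New tax = $631,392 × 0.02149 = $13,568.61408
Reduction = $16,486.44032 − $13,568.61408 = $2,917.82624

$2,918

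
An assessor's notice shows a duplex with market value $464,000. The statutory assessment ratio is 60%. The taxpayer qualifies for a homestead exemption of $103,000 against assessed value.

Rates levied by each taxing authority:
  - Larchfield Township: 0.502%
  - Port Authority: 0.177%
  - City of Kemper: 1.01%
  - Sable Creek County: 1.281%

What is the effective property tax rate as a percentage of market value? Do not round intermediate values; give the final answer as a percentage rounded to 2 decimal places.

1.12%

Assessed value = $464,000 × 0.6 = $278,400
Taxable value = $278,400 − $103,000 = $175,400
Larchfield Township: $175,400 × 0.00502 = $880.508
Port Authority: $175,400 × 0.00177 = $310.458
City of Kemper: $175,400 × 0.0101 = $1,771.54
Sable Creek County: $175,400 × 0.01281 = $2,246.874
Total tax = $5,209.38
Effective rate = $5,209.38 ÷ $464,000 = 1.12% of market value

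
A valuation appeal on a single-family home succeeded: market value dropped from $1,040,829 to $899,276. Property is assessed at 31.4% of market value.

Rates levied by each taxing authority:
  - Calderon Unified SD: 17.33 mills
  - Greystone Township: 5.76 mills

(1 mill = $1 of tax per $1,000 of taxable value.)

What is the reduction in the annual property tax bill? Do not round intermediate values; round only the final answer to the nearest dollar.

Old assessed value = $1,040,829 × 0.314 = $326,820.306
New assessed value = $899,276 × 0.314 = $282,372.664
Combined rate = 0.01733 + 0.00576 = 0.02309
Old tax = $326,820.306 × 0.02309 = $7,546.28086554
New tax = $282,372.664 × 0.02309 = $6,519.98481176
Reduction = $7,546.28086554 − $6,519.98481176 = $1,026.29605378

$1,026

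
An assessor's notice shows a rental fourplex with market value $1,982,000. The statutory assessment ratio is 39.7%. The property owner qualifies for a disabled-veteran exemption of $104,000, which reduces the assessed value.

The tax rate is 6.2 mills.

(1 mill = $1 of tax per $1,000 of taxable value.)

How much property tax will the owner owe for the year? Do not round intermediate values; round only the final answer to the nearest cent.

$4,233.69

Assessed value = $1,982,000 × 0.397 = $786,854
Taxable value = $786,854 − $104,000 = $682,854
Tax = $682,854 × 0.0062 = $4,233.6948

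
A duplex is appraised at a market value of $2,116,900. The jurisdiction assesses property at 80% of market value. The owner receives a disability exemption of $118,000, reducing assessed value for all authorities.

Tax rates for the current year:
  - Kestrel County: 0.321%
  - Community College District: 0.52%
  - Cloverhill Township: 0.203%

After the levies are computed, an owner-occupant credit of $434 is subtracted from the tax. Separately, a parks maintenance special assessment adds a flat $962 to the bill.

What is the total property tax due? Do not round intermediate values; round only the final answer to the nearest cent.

$16,976.43

Assessed value = $2,116,900 × 0.8 = $1,693,520
Taxable value = $1,693,520 − $118,000 = $1,575,520
Kestrel County: $1,575,520 × 0.00321 = $5,057.4192
Community College District: $1,575,520 × 0.0052 = $8,192.704
Cloverhill Township: $1,575,520 × 0.00203 = $3,198.3056
Levies subtotal = $16,448.4288
After credit = $16,448.4288 − $434 = $16,014.4288
Total = $16,014.4288 + $962 = $16,976.4288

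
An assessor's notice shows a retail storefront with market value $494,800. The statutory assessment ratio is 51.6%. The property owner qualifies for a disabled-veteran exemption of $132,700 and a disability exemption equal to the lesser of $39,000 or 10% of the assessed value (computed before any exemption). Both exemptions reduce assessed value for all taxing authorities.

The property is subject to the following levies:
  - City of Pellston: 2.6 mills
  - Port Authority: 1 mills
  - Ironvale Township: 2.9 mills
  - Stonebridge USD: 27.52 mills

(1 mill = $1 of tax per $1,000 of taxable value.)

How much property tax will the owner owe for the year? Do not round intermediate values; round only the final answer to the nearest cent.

Assessed value = $494,800 × 0.516 = $255,316.8
Disability exemption = min($39,000, 10% × $255,316.8) = min($39,000, $25,531.68) = $25,531.68 (percentage binds)
Taxable value = $255,316.8 − $132,700 − $25,531.68 = $97,085.12
City of Pellston: $97,085.12 × 0.0026 = $252.421312
Port Authority: $97,085.12 × 0.001 = $97.08512
Ironvale Township: $97,085.12 × 0.0029 = $281.546848
Stonebridge USD: $97,085.12 × 0.02752 = $2,671.7825024
Total = $3,302.8357824

$3,302.84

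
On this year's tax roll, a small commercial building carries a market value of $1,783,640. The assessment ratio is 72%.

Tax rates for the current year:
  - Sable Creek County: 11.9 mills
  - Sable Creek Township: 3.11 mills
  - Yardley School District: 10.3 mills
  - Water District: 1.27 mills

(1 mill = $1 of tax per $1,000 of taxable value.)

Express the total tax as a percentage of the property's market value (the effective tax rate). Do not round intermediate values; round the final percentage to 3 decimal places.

1.914%

Assessed value = $1,783,640 × 0.72 = $1,284,220.8
Sable Creek County: $1,284,220.8 × 0.0119 = $15,282.22752
Sable Creek Township: $1,284,220.8 × 0.00311 = $3,993.926688
Yardley School District: $1,284,220.8 × 0.0103 = $13,227.47424
Water District: $1,284,220.8 × 0.00127 = $1,630.960416
Total tax = $34,134.588864
Effective rate = $34,134.588864 ÷ $1,783,640 = 1.914% of market value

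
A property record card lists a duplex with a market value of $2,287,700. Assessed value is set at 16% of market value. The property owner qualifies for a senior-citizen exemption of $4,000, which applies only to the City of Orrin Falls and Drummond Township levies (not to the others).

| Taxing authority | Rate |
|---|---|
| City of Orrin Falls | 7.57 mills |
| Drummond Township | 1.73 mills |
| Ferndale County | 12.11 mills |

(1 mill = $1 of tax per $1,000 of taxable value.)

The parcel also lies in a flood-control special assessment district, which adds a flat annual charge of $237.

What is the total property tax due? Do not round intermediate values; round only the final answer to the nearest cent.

$8,036.55

Assessed value = $2,287,700 × 0.16 = $366,032
City of Orrin Falls: ($366,032 − $4,000) × 0.00757 = $362,032 × 0.00757 = $2,740.58224
Drummond Township: ($366,032 − $4,000) × 0.00173 = $362,032 × 0.00173 = $626.31536
Ferndale County: $366,032 × 0.01211 = $4,432.64752
Levies subtotal = $7,799.54512
Total = $7,799.54512 + $237 = $8,036.54512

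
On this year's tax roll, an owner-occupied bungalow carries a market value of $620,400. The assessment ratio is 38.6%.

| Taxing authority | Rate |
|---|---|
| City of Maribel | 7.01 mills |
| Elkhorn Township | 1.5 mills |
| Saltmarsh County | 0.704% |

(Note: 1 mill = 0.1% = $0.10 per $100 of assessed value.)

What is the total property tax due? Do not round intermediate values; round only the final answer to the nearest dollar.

Assessed value = $620,400 × 0.386 = $239,474.4
City of Maribel: $239,474.4 × 0.00701 = $1,678.715544
Elkhorn Township: $239,474.4 × 0.0015 = $359.2116
Saltmarsh County: $239,474.4 × 0.00704 = $1,685.899776
Total = $3,723.82692

$3,724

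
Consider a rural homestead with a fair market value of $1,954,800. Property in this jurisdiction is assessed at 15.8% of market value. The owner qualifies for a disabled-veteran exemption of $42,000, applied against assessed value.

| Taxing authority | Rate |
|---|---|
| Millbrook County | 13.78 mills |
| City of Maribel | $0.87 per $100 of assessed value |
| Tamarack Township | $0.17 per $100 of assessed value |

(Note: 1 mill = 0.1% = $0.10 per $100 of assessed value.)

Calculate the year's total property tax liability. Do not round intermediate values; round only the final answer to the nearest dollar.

Assessed value = $1,954,800 × 0.158 = $308,858.4
Taxable value = $308,858.4 − $42,000 = $266,858.4
Millbrook County: $266,858.4 × 0.01378 = $3,677.308752
City of Maribel: $266,858.4 × 0.0087 = $2,321.66808
Tamarack Township: $266,858.4 × 0.0017 = $453.65928
Total = $6,452.636112

$6,453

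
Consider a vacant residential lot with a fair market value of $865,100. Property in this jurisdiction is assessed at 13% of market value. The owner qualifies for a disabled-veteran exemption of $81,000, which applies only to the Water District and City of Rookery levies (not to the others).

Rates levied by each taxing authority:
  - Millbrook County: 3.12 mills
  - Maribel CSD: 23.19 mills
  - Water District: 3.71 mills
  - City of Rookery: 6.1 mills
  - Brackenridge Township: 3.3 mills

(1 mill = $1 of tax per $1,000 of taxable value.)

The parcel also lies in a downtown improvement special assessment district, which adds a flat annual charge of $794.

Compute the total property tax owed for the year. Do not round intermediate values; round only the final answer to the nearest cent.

$4,432.68

Assessed value = $865,100 × 0.13 = $112,463
Millbrook County: $112,463 × 0.00312 = $350.88456
Maribel CSD: $112,463 × 0.02319 = $2,608.01697
Water District: ($112,463 − $81,000) × 0.00371 = $31,463 × 0.00371 = $116.72773
City of Rookery: ($112,463 − $81,000) × 0.0061 = $31,463 × 0.0061 = $191.9243
Brackenridge Township: $112,463 × 0.0033 = $371.1279
Levies subtotal = $3,638.68146
Total = $3,638.68146 + $794 = $4,432.68146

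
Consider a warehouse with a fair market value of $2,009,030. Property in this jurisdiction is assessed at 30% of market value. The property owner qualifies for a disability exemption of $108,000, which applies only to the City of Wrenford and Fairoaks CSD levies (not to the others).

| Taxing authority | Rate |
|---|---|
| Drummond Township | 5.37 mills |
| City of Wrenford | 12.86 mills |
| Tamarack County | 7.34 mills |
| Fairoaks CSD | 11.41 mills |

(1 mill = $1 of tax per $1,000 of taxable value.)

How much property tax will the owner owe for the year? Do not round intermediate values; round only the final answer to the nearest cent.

Assessed value = $2,009,030 × 0.3 = $602,709
Drummond Township: $602,709 × 0.00537 = $3,236.54733
City of Wrenford: ($602,709 − $108,000) × 0.01286 = $494,709 × 0.01286 = $6,361.95774
Tamarack County: $602,709 × 0.00734 = $4,423.88406
Fairoaks CSD: ($602,709 − $108,000) × 0.01141 = $494,709 × 0.01141 = $5,644.62969
Total = $19,667.01882

$19,667.02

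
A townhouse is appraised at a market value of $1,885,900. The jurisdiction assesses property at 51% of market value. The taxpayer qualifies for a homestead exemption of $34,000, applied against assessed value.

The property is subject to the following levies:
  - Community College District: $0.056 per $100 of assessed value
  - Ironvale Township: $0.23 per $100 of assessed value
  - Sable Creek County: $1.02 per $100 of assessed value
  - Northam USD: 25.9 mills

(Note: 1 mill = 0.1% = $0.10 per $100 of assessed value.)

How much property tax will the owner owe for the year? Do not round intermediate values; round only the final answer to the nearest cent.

Assessed value = $1,885,900 × 0.51 = $961,809
Taxable value = $961,809 − $34,000 = $927,809
Community College District: $927,809 × 0.00056 = $519.57304
Ironvale Township: $927,809 × 0.0023 = $2,133.9607
Sable Creek County: $927,809 × 0.0102 = $9,463.6518
Northam USD: $927,809 × 0.0259 = $24,030.2531
Total = $36,147.43864

$36,147.44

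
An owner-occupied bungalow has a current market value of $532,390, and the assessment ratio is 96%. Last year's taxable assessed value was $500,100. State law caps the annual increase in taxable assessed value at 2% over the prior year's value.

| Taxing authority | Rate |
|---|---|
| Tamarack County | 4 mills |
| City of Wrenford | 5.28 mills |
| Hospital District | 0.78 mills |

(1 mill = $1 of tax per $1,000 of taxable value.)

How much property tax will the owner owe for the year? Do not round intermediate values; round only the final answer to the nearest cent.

$5,131.63

Uncapped assessed value = $532,390 × 0.96 = $511,094.4
Cap limit = $500,100 × 1.02 = $510,102
Taxable assessed value = min($511,094.4, $510,102) = $510,102 (cap binds)
Tamarack County: $510,102 × 0.004 = $2,040.408
City of Wrenford: $510,102 × 0.00528 = $2,693.33856
Hospital District: $510,102 × 0.00078 = $397.87956
Total = $5,131.62612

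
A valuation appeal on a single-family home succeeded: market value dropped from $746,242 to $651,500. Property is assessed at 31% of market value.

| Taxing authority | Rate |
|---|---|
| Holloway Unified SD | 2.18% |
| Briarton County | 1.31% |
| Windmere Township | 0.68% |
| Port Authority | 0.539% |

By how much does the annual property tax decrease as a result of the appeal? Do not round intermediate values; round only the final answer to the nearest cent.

Old assessed value = $746,242 × 0.31 = $231,335.02
New assessed value = $651,500 × 0.31 = $201,965
Combined rate = 0.0218 + 0.0131 + 0.0068 + 0.00539 = 0.04709
Old tax = $231,335.02 × 0.04709 = $10,893.5660918
New tax = $201,965 × 0.04709 = $9,510.53185
Reduction = $10,893.5660918 − $9,510.53185 = $1,383.0342418

$1,383.03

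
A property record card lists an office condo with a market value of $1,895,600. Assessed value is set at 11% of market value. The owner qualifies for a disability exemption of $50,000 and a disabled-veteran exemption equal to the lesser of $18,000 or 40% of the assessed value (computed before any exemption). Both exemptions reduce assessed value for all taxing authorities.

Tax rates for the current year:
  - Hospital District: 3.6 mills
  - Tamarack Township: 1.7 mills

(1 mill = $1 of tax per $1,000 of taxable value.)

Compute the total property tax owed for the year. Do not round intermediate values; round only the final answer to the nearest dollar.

$745

Assessed value = $1,895,600 × 0.11 = $208,516
Disabled-veteran exemption = min($18,000, 40% × $208,516) = min($18,000, $83,406.4) = $18,000 (dollar cap binds)
Taxable value = $208,516 − $50,000 − $18,000 = $140,516
Hospital District: $140,516 × 0.0036 = $505.8576
Tamarack Township: $140,516 × 0.0017 = $238.8772
Total = $744.7348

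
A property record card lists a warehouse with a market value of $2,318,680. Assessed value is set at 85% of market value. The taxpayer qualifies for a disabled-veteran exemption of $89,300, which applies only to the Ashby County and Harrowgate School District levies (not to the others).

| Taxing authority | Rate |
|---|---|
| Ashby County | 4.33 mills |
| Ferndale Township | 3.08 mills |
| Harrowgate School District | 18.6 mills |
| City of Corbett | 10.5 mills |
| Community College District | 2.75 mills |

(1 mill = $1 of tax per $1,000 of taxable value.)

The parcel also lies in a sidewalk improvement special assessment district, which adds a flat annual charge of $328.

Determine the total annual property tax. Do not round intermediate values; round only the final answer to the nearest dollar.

$75,657

Assessed value = $2,318,680 × 0.85 = $1,970,878
Ashby County: ($1,970,878 − $89,300) × 0.00433 = $1,881,578 × 0.00433 = $8,147.23274
Ferndale Township: $1,970,878 × 0.00308 = $6,070.30424
Harrowgate School District: ($1,970,878 − $89,300) × 0.0186 = $1,881,578 × 0.0186 = $34,997.3508
City of Corbett: $1,970,878 × 0.0105 = $20,694.219
Community College District: $1,970,878 × 0.00275 = $5,419.9145
Levies subtotal = $75,329.02128
Total = $75,329.02128 + $328 = $75,657.02128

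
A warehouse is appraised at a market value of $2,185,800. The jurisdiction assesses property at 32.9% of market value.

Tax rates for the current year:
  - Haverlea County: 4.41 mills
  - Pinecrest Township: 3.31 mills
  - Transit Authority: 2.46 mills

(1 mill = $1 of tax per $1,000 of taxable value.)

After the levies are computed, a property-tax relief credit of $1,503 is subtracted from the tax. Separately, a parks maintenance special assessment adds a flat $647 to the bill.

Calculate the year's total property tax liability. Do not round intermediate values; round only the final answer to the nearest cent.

Assessed value = $2,185,800 × 0.329 = $719,128.2
Haverlea County: $719,128.2 × 0.00441 = $3,171.355362
Pinecrest Township: $719,128.2 × 0.00331 = $2,380.314342
Transit Authority: $719,128.2 × 0.00246 = $1,769.055372
Levies subtotal = $7,320.725076
After credit = $7,320.725076 − $1,503 = $5,817.725076
Total = $5,817.725076 + $647 = $6,464.725076

$6,464.73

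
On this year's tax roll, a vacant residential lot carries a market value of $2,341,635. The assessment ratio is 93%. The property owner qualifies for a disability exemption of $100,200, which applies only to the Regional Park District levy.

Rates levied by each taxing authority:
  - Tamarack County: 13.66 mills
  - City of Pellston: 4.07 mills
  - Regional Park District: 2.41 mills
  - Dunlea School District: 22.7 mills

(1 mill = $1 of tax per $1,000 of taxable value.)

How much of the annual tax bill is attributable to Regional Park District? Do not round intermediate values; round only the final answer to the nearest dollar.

$5,007

Assessed value = $2,341,635 × 0.93 = $2,177,720.55
Regional Park District taxable value = $2,177,720.55 − $100,200 = $2,077,520.55
Regional Park District levy = $2,077,520.55 × 0.00241 = $5,006.8245255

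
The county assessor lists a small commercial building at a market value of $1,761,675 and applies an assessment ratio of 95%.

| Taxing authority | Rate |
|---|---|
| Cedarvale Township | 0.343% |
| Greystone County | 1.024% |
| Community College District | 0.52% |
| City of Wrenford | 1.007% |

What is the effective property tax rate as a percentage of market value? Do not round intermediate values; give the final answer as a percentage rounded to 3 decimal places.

2.749%

Assessed value = $1,761,675 × 0.95 = $1,673,591.25
Cedarvale Township: $1,673,591.25 × 0.00343 = $5,740.4179875
Greystone County: $1,673,591.25 × 0.01024 = $17,137.5744
Community College District: $1,673,591.25 × 0.0052 = $8,702.6745
City of Wrenford: $1,673,591.25 × 0.01007 = $16,853.0638875
Total tax = $48,433.730775
Effective rate = $48,433.730775 ÷ $1,761,675 = 2.749% of market value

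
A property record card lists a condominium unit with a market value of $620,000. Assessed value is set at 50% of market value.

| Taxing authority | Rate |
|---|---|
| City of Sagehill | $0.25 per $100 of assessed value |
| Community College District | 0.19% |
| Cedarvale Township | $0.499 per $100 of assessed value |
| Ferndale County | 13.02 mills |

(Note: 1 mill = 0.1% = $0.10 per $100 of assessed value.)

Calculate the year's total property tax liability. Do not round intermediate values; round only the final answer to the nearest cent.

Assessed value = $620,000 × 0.5 = $310,000
City of Sagehill: $310,000 × 0.0025 = $775
Community College District: $310,000 × 0.0019 = $589
Cedarvale Township: $310,000 × 0.00499 = $1,546.9
Ferndale County: $310,000 × 0.01302 = $4,036.2
Total = $6,947.1

$6,947.10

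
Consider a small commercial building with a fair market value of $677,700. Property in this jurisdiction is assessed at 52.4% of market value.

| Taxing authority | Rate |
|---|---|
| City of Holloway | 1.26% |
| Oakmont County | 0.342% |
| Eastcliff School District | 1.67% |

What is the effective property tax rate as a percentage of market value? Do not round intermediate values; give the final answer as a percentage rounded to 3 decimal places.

1.715%

Assessed value = $677,700 × 0.524 = $355,114.8
City of Holloway: $355,114.8 × 0.0126 = $4,474.44648
Oakmont County: $355,114.8 × 0.00342 = $1,214.492616
Eastcliff School District: $355,114.8 × 0.0167 = $5,930.41716
Total tax = $11,619.356256
Effective rate = $11,619.356256 ÷ $677,700 = 1.715% of market value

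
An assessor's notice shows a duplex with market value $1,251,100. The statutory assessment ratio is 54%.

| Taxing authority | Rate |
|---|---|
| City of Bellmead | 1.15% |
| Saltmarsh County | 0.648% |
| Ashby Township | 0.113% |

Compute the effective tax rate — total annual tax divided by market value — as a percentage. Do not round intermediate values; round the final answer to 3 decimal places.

1.032%

Assessed value = $1,251,100 × 0.54 = $675,594
City of Bellmead: $675,594 × 0.0115 = $7,769.331
Saltmarsh County: $675,594 × 0.00648 = $4,377.84912
Ashby Township: $675,594 × 0.00113 = $763.42122
Total tax = $12,910.60134
Effective rate = $12,910.60134 ÷ $1,251,100 = 1.032% of market value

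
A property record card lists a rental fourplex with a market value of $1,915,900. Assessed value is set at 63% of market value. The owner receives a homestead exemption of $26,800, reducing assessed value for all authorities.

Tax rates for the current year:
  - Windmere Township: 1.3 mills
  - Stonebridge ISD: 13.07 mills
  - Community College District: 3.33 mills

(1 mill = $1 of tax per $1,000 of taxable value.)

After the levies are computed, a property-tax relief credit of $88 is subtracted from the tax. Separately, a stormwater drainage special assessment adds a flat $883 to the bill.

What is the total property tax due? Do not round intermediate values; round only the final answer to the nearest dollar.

$21,685

Assessed value = $1,915,900 × 0.63 = $1,207,017
Taxable value = $1,207,017 − $26,800 = $1,180,217
Windmere Township: $1,180,217 × 0.0013 = $1,534.2821
Stonebridge ISD: $1,180,217 × 0.01307 = $15,425.43619
Community College District: $1,180,217 × 0.00333 = $3,930.12261
Levies subtotal = $20,889.8409
After credit = $20,889.8409 − $88 = $20,801.8409
Total = $20,801.8409 + $883 = $21,684.8409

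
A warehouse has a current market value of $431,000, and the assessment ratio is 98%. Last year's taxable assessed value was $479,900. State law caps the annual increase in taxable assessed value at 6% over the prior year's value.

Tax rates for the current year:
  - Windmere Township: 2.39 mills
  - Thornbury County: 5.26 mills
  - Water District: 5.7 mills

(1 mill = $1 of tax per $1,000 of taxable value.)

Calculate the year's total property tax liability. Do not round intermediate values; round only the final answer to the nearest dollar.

$5,639

Uncapped assessed value = $431,000 × 0.98 = $422,380
Cap limit = $479,900 × 1.06 = $508,694
Taxable assessed value = min($422,380, $508,694) = $422,380 (cap does not bind)
Windmere Township: $422,380 × 0.00239 = $1,009.4882
Thornbury County: $422,380 × 0.00526 = $2,221.7188
Water District: $422,380 × 0.0057 = $2,407.566
Total = $5,638.773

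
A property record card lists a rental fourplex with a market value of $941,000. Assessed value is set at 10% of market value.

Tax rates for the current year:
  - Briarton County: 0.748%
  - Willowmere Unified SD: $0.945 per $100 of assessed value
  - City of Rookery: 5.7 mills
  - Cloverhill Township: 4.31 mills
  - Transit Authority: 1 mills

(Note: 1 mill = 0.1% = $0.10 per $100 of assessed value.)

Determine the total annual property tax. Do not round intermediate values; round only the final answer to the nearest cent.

Assessed value = $941,000 × 0.1 = $94,100
Briarton County: $94,100 × 0.00748 = $703.868
Willowmere Unified SD: $94,100 × 0.00945 = $889.245
City of Rookery: $94,100 × 0.0057 = $536.37
Cloverhill Township: $94,100 × 0.00431 = $405.571
Transit Authority: $94,100 × 0.001 = $94.1
Total = $2,629.154

$2,629.15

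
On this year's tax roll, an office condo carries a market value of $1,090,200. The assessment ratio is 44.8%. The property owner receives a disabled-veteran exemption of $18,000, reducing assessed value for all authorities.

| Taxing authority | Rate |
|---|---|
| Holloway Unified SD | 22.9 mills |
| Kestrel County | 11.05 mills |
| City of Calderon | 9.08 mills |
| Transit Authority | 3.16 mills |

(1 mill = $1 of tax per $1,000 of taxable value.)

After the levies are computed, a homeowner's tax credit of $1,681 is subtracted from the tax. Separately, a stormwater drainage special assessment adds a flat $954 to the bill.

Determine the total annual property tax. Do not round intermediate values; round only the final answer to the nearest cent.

$21,001.22

Assessed value = $1,090,200 × 0.448 = $488,409.6
Taxable value = $488,409.6 − $18,000 = $470,409.6
Holloway Unified SD: $470,409.6 × 0.0229 = $10,772.37984
Kestrel County: $470,409.6 × 0.01105 = $5,198.02608
City of Calderon: $470,409.6 × 0.00908 = $4,271.319168
Transit Authority: $470,409.6 × 0.00316 = $1,486.494336
Levies subtotal = $21,728.219424
After credit = $21,728.219424 − $1,681 = $20,047.219424
Total = $20,047.219424 + $954 = $21,001.219424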